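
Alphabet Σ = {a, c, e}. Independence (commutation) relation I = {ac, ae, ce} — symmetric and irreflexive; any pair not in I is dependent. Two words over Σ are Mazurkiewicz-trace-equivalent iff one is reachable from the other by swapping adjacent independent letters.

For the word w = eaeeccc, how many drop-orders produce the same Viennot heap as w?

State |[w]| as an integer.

piece 0:e — minimal
piece 1:a — minimal
piece 2:e rests on {0:e}
piece 3:e rests on {2:e}
piece 4:c — minimal
piece 5:c rests on {4:c}
piece 6:c rests on {5:c}
minimal pieces: {0:e, 1:a, 4:c}
ways to finish when only these pieces remain (= sum over removing one remaining piece with nothing left below it):
  1 left: {1}→1  {3}→1  {6}→1
  2 left: {1,3}→2  {1,6}→2  {2,3}→1  {3,6}→2  {5,6}→1
  3 left: {0,2,3}→1  {1,2,3}→3  {1,3,6}→6  {1,5,6}→3  {2,3,6}→3  {3,5,6}→3  {4,5,6}→1
  4 left: {0,1,2,3}→4  {0,2,3,6}→4  {1,2,3,6}→12  {1,3,5,6}→12  {1,4,5,6}→4  {2,3,5,6}→6  {3,4,5,6}→4
  5 left: {0,1,2,3,6}→20  {0,2,3,5,6}→10  {1,2,3,5,6}→30  {1,3,4,5,6}→20  {2,3,4,5,6}→10
  placing 0:e first → 60 extensions
  placing 1:a first → 20 extensions
  placing 4:c first → 60 extensions
total linear extensions = 140

140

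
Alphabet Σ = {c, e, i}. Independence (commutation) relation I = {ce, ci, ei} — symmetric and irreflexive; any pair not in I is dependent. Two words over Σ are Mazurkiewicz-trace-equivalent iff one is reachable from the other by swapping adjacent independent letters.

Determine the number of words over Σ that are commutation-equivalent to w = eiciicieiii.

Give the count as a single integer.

1980

drop 0:e onto floor
drop 1:i onto floor
drop 2:c onto floor
drop 3:i onto {1:i}
drop 4:i onto {3:i}
drop 5:c onto {2:c}
drop 6:i onto {4:i}
drop 7:e onto {0:e}
drop 8:i onto {6:i}
drop 9:i onto {8:i}
drop 10:i onto {9:i}
ground layer = {0:e, 1:i, 2:c}
drop-orders for the pieces not yet dropped (sum over which currently-grounded one goes next):
  1 to go: {5} 1  {7} 1  {10} 1
  2 to go: {0,7} 1  {2,5} 1  {5,7} 2  {5,10} 2  {7,10} 2  {9,10} 1
  3 to go: {0,5,7} 3  {0,7,10} 3  {2,5,7} 3  {2,5,10} 3  {5,7,10} 6  {5,9,10} 3  {7,9,10} 3  {8,9,10} 1
  4 to go: {0,2,5,7} 6  {0,5,7,10} 12  {0,7,9,10} 6  {2,5,7,10} 12  {2,5,9,10} 6  {5,7,9,10} 12  {5,8,9,10} 4  {6,8,9,10} 1  {7,8,9,10} 4
  5 to go: {0,2,5,7,10} 30  {0,5,7,9,10} 30  {0,7,8,9,10} 10  {2,5,7,9,10} 30  {2,5,8,9,10} 10  {4,6,8,9,10} 1  {5,6,8,9,10} 5  {5,7,8,9,10} 20  {6,7,8,9,10} 5
  6 to go: {0,2,5,7,9,10} 90  {0,5,7,8,9,10} 60  {0,6,7,8,9,10} 15  {2,5,6,8,9,10} 15  {2,5,7,8,9,10} 60  {3,4,6,8,9,10} 1  {4,5,6,8,9,10} 6  {4,6,7,8,9,10} 6  {5,6,7,8,9,10} 30
  7 to go: {0,2,5,7,8,9,10} 210  {0,4,6,7,8,9,10} 21  {0,5,6,7,8,9,10} 105  {1,3,4,6,8,9,10} 1  {2,4,5,6,8,9,10} 21  {2,5,6,7,8,9,10} 105  {3,4,5,6,8,9,10} 7  {3,4,6,7,8,9,10} 7  {4,5,6,7,8,9,10} 42
  8 to go: {0,2,5,6,7,8,9,10} 420  {0,3,4,6,7,8,9,10} 28  {0,4,5,6,7,8,9,10} 168  {1,3,4,5,6,8,9,10} 8  {1,3,4,6,7,8,9,10} 8  {2,3,4,5,6,8,9,10} 28  {2,4,5,6,7,8,9,10} 168  {3,4,5,6,7,8,9,10} 56
  9 to go: {0,1,3,4,6,7,8,9,10} 36  {0,2,4,5,6,7,8,9,10} 756  {0,3,4,5,6,7,8,9,10} 252  {1,2,3,4,5,6,8,9,10} 36  {1,3,4,5,6,7,8,9,10} 72  {2,3,4,5,6,7,8,9,10} 252
  if 0:e drops first: 360 orders
  if 1:i drops first: 1260 orders
  if 2:c drops first: 360 orders
heap linearizations: 1980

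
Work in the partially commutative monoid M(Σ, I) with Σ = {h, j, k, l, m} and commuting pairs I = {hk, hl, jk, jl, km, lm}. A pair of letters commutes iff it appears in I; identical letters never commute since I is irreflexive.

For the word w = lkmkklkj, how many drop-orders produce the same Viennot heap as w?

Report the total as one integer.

drop 0:l onto floor
drop 1:k onto {0:l}
drop 2:m onto floor
drop 3:k onto {1:k}
drop 4:k onto {3:k}
drop 5:l onto {4:k}
drop 6:k onto {5:l}
drop 7:j onto {2:m}
ground layer = {0:l, 2:m}
drop-orders for the pieces not yet dropped (sum over which currently-grounded one goes next):
  1 to go: {6} 1  {7} 1
  2 to go: {2,7} 1  {5,6} 1  {6,7} 2
  3 to go: {2,6,7} 3  {4,5,6} 1  {5,6,7} 3
  4 to go: {2,5,6,7} 6  {3,4,5,6} 1  {4,5,6,7} 4
  5 to go: {1,3,4,5,6} 1  {2,4,5,6,7} 10  {3,4,5,6,7} 5
  6 to go: {0,1,3,4,5,6} 1  {1,3,4,5,6,7} 6  {2,3,4,5,6,7} 15
  if 0:l drops first: 21 orders
  if 2:m drops first: 7 orders
heap linearizations: 28

28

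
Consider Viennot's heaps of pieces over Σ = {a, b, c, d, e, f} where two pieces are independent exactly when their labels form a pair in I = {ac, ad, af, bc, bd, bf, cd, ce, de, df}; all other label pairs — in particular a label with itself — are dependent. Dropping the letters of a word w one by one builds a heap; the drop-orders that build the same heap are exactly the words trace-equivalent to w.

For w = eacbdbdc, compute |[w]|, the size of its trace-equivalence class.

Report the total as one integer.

#0=e has no predecessor
#1=a depends on [0:e]
#2=c has no predecessor
#3=b depends on [1:a]
#4=d has no predecessor
#5=b depends on [3:b]
#6=d depends on [4:d]
#7=c depends on [2:c]
sources: [0:e, 2:c, 4:d]
N(rest) = Σ N(rest − s) over sources s of rest; N(one piece) = 1:
  size 1 → [5]=1  [6]=1  [7]=1
  size 2 → [2,7]=1  [3,5]=1  [4,6]=1  [5,6]=2  [5,7]=2  [6,7]=2
  size 3 → [1,3,5]=1  [2,5,7]=3  [2,6,7]=3  [3,5,6]=3  [3,5,7]=3  [4,5,6]=3  [4,6,7]=3  [5,6,7]=6
  size 4 → [0,1,3,5]=1  [1,3,5,6]=4  [1,3,5,7]=4  [2,3,5,7]=6  [2,4,6,7]=6  [2,5,6,7]=12  [3,4,5,6]=6  [3,5,6,7]=12  [4,5,6,7]=12
  size 5 → [0,1,3,5,6]=5  [0,1,3,5,7]=5  [1,2,3,5,7]=10  [1,3,4,5,6]=10  [1,3,5,6,7]=20  [2,3,5,6,7]=30  [2,4,5,6,7]=30  [3,4,5,6,7]=30
  size 6 → [0,1,2,3,5,7]=15  [0,1,3,4,5,6]=15  [0,1,3,5,6,7]=30  [1,2,3,5,6,7]=60  [1,3,4,5,6,7]=60  [2,3,4,5,6,7]=90
  first=0(e) contributes 210
  first=2(c) contributes 105
  first=4(d) contributes 105
|[w]| = 420

420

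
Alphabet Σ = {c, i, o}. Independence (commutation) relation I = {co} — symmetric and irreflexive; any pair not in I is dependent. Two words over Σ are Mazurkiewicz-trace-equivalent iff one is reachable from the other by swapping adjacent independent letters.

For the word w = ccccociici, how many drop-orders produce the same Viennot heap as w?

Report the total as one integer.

0(c) covers ∅
1(c) covers 0:c
2(c) covers 1:c
3(c) covers 2:c
4(o) covers ∅
5(c) covers 3:c
6(i) covers 4:o, 5:c
7(i) covers 6:i
8(c) covers 7:i
9(i) covers 8:c
floor of heap: 0:c, 4:o
completions by unplaced set U, small U first (add the entries for U minus each lowest piece of U):
  |U|=1: {9}:1
  |U|=2: {8,9}:1
  |U|=3: {7,8,9}:1
  |U|=4: {6,7,8,9}:1
  |U|=5: {4,6,7,8,9}:1  {5,6,7,8,9}:1
  |U|=6: {3,5,6,7,8,9}:1  {4,5,6,7,8,9}:2
  |U|=7: {2,3,5,6,7,8,9}:1  {3,4,5,6,7,8,9}:3
  |U|=8: {1,2,3,5,6,7,8,9}:1  {2,3,4,5,6,7,8,9}:4
  start at 0(c): 5
  start at 4(o): 1
sum over floor = 6

6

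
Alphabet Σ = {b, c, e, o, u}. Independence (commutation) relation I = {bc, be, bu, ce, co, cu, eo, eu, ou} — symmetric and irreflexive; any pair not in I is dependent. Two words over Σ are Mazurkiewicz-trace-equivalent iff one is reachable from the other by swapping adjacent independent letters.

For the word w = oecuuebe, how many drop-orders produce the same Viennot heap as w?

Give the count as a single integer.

piece 0:o — minimal
piece 1:e — minimal
piece 2:c — minimal
piece 3:u — minimal
piece 4:u rests on {3:u}
piece 5:e rests on {1:e}
piece 6:b rests on {0:o}
piece 7:e rests on {5:e}
minimal pieces: {0:o, 1:e, 2:c, 3:u}
ways to finish when only these pieces remain (= sum over removing one remaining piece with nothing left below it):
  1 left: {2}→1  {4}→1  {6}→1  {7}→1
  2 left: {0,6}→1  {2,4}→2  {2,6}→2  {2,7}→2  {3,4}→1  {4,6}→2  {4,7}→2  {5,7}→1  {6,7}→2
  3 left: {0,2,6}→3  {0,4,6}→3  {0,6,7}→3  {1,5,7}→1  {2,3,4}→3  {2,4,6}→6  {2,4,7}→6  {2,5,7}→3  {2,6,7}→6  {3,4,6}→3  {3,4,7}→3  {4,5,7}→3  {4,6,7}→6  {5,6,7}→3
  4 left: {0,2,4,6}→12  {0,2,6,7}→12  {0,3,4,6}→6  {0,4,6,7}→12  {0,5,6,7}→6  {1,2,5,7}→4  {1,4,5,7}→4  {1,5,6,7}→4  {2,3,4,6}→12  {2,3,4,7}→12  {2,4,5,7}→12  {2,4,6,7}→24  {2,5,6,7}→12  {3,4,5,7}→6  {3,4,6,7}→12  {4,5,6,7}→12
  5 left: {0,1,5,6,7}→10  {0,2,3,4,6}→30  {0,2,4,6,7}→60  {0,2,5,6,7}→30  {0,3,4,6,7}→30  {0,4,5,6,7}→30  {1,2,4,5,7}→20  {1,2,5,6,7}→20  {1,3,4,5,7}→10  {1,4,5,6,7}→20  {2,3,4,5,7}→30  {2,3,4,6,7}→60  {2,4,5,6,7}→60  {3,4,5,6,7}→30
  6 left: {0,1,2,5,6,7}→60  {0,1,4,5,6,7}→60  {0,2,3,4,6,7}→180  {0,2,4,5,6,7}→180  {0,3,4,5,6,7}→90  {1,2,3,4,5,7}→60  {1,2,4,5,6,7}→120  {1,3,4,5,6,7}→60  {2,3,4,5,6,7}→180
  placing 0:o first → 420 extensions
  placing 1:e first → 630 extensions
  placing 2:c first → 210 extensions
  placing 3:u first → 420 extensions
total linear extensions = 1680

1680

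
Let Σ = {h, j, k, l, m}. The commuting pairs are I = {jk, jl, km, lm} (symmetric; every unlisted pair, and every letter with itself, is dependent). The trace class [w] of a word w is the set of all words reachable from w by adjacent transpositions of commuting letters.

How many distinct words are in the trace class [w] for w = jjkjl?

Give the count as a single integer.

0(j) covers ∅
1(j) covers 0:j
2(k) covers ∅
3(j) covers 1:j
4(l) covers 2:k
floor of heap: 0:j, 2:k
completions by unplaced set U, small U first (add the entries for U minus each lowest piece of U):
  |U|=1: {3}:1  {4}:1
  |U|=2: {1,3}:1  {2,4}:1  {3,4}:2
  |U|=3: {0,1,3}:1  {1,3,4}:3  {2,3,4}:3
  start at 0(j): 6
  start at 2(k): 4
sum over floor = 10

10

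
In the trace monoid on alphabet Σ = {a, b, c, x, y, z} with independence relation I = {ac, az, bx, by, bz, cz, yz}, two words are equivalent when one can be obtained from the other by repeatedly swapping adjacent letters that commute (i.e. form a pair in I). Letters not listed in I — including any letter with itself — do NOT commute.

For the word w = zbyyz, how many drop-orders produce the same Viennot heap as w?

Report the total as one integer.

30

#0=z has no predecessor
#1=b has no predecessor
#2=y has no predecessor
#3=y depends on [2:y]
#4=z depends on [0:z]
sources: [0:z, 1:b, 2:y]
N(rest) = Σ N(rest − s) over sources s of rest; N(one piece) = 1:
  size 1 → [1]=1  [3]=1  [4]=1
  size 2 → [0,4]=1  [1,3]=2  [1,4]=2  [2,3]=1  [3,4]=2
  size 3 → [0,1,4]=3  [0,3,4]=3  [1,2,3]=3  [1,3,4]=6  [2,3,4]=3
  first=0(z) contributes 12
  first=1(b) contributes 6
  first=2(y) contributes 12
|[w]| = 30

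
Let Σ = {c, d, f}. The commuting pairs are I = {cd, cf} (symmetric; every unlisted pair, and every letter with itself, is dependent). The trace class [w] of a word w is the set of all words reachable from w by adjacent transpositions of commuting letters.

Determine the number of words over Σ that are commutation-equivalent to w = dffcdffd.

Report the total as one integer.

#0=d has no predecessor
#1=f depends on [0:d]
#2=f depends on [1:f]
#3=c has no predecessor
#4=d depends on [2:f]
#5=f depends on [4:d]
#6=f depends on [5:f]
#7=d depends on [6:f]
sources: [0:d, 3:c]
N(rest) = Σ N(rest − s) over sources s of rest; N(one piece) = 1:
  size 1 → [3]=1  [7]=1
  size 2 → [3,7]=2  [6,7]=1
  size 3 → [3,6,7]=3  [5,6,7]=1
  size 4 → [3,5,6,7]=4  [4,5,6,7]=1
  size 5 → [2,4,5,6,7]=1  [3,4,5,6,7]=5
  size 6 → [1,2,4,5,6,7]=1  [2,3,4,5,6,7]=6
  first=0(d) contributes 7
  first=3(c) contributes 1
|[w]| = 8

8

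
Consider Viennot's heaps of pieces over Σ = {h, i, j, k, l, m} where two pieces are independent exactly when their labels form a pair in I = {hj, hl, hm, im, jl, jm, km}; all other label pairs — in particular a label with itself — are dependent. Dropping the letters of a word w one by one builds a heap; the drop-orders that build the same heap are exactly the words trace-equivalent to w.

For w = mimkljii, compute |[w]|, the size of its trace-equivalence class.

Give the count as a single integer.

piece 0:m — minimal
piece 1:i — minimal
piece 2:m rests on {0:m}
piece 3:k rests on {1:i}
piece 4:l rests on {2:m, 3:k}
piece 5:j rests on {3:k}
piece 6:i rests on {4:l, 5:j}
piece 7:i rests on {6:i}
minimal pieces: {0:m, 1:i}
ways to finish when only these pieces remain (= sum over removing one remaining piece with nothing left below it):
  1 left: {7}→1
  2 left: {6,7}→1
  3 left: {4,6,7}→1  {5,6,7}→1
  4 left: {2,4,6,7}→1  {4,5,6,7}→2
  5 left: {0,2,4,6,7}→1  {2,4,5,6,7}→3  {3,4,5,6,7}→2
  6 left: {0,2,4,5,6,7}→4  {1,3,4,5,6,7}→2  {2,3,4,5,6,7}→5
  placing 0:m first → 7 extensions
  placing 1:i first → 9 extensions
total linear extensions = 16

16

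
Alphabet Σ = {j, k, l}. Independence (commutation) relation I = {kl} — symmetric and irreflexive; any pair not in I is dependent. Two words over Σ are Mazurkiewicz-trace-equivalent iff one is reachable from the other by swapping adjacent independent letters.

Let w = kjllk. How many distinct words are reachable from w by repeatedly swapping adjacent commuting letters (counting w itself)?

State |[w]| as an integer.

0(k) covers ∅
1(j) covers 0:k
2(l) covers 1:j
3(l) covers 2:l
4(k) covers 1:j
floor of heap: 0:k
completions by unplaced set U, small U first (add the entries for U minus each lowest piece of U):
  |U|=1: {3}:1  {4}:1
  |U|=2: {2,3}:1  {3,4}:2
  |U|=3: {2,3,4}:3
  start at 0(k): 3

3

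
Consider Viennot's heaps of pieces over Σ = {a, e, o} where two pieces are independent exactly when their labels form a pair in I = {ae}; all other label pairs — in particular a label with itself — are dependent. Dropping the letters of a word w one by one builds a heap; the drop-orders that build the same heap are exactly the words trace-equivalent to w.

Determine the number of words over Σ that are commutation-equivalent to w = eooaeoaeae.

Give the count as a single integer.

12

piece 0:e — minimal
piece 1:o rests on {0:e}
piece 2:o rests on {1:o}
piece 3:a rests on {2:o}
piece 4:e rests on {2:o}
piece 5:o rests on {3:a, 4:e}
piece 6:a rests on {5:o}
piece 7:e rests on {5:o}
piece 8:a rests on {6:a}
piece 9:e rests on {7:e}
minimal pieces: {0:e}
ways to finish when only these pieces remain (= sum over removing one remaining piece with nothing left below it):
  1 left: {8}→1  {9}→1
  2 left: {6,8}→1  {7,9}→1  {8,9}→2
  3 left: {6,8,9}→3  {7,8,9}→3
  4 left: {6,7,8,9}→6
  5 left: {5,6,7,8,9}→6
  6 left: {3,5,6,7,8,9}→6  {4,5,6,7,8,9}→6
  7 left: {3,4,5,6,7,8,9}→12
  8 left: {2,3,4,5,6,7,8,9}→12
  placing 0:e first → 12 extensions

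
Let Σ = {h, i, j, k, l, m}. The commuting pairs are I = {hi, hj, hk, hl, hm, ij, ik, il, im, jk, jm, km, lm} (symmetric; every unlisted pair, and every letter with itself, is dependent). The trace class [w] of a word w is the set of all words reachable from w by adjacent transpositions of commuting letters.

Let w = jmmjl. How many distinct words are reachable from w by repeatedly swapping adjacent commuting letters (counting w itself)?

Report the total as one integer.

10

piece 0:j — minimal
piece 1:m — minimal
piece 2:m rests on {1:m}
piece 3:j rests on {0:j}
piece 4:l rests on {3:j}
minimal pieces: {0:j, 1:m}
ways to finish when only these pieces remain (= sum over removing one remaining piece with nothing left below it):
  1 left: {2}→1  {4}→1
  2 left: {1,2}→1  {2,4}→2  {3,4}→1
  3 left: {0,3,4}→1  {1,2,4}→3  {2,3,4}→3
  placing 0:j first → 6 extensions
  placing 1:m first → 4 extensions
total linear extensions = 10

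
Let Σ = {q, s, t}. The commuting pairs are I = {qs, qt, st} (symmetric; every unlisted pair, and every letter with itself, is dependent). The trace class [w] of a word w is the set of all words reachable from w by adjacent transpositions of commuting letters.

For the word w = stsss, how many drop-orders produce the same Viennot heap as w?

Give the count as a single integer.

5

0(s) covers ∅
1(t) covers ∅
2(s) covers 0:s
3(s) covers 2:s
4(s) covers 3:s
floor of heap: 0:s, 1:t
completions by unplaced set U, small U first (add the entries for U minus each lowest piece of U):
  |U|=1: {1}:1  {4}:1
  |U|=2: {1,4}:2  {3,4}:1
  |U|=3: {1,3,4}:3  {2,3,4}:1
  start at 0(s): 4
  start at 1(t): 1
sum over floor = 5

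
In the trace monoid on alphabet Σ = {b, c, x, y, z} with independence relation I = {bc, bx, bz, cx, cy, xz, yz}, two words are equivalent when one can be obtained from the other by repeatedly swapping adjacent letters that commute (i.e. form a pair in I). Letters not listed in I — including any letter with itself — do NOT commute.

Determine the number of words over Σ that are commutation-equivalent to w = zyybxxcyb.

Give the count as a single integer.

108

0(z) covers ∅
1(y) covers ∅
2(y) covers 1:y
3(b) covers 2:y
4(x) covers 2:y
5(x) covers 4:x
6(c) covers 0:z
7(y) covers 3:b, 5:x
8(b) covers 7:y
floor of heap: 0:z, 1:y
completions by unplaced set U, small U first (add the entries for U minus each lowest piece of U):
  |U|=1: {6}:1  {8}:1
  |U|=2: {0,6}:1  {6,8}:2  {7,8}:1
  |U|=3: {0,6,8}:3  {3,7,8}:1  {5,7,8}:1  {6,7,8}:3
  |U|=4: {0,6,7,8}:6  {3,5,7,8}:2  {3,6,7,8}:4  {4,5,7,8}:1  {5,6,7,8}:4
  |U|=5: {0,3,6,7,8}:10  {0,5,6,7,8}:10  {3,4,5,7,8}:3  {3,5,6,7,8}:10  {4,5,6,7,8}:5
  |U|=6: {0,3,5,6,7,8}:30  {0,4,5,6,7,8}:15  {2,3,4,5,7,8}:3  {3,4,5,6,7,8}:18
  |U|=7: {0,3,4,5,6,7,8}:63  {1,2,3,4,5,7,8}:3  {2,3,4,5,6,7,8}:21
  start at 0(z): 24
  start at 1(y): 84
sum over floor = 108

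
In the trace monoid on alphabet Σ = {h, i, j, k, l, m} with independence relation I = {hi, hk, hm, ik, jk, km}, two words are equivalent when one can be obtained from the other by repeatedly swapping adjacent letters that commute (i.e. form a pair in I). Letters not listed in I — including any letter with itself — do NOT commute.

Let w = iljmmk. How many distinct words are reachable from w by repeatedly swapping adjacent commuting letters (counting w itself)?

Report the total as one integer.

piece 0:i — minimal
piece 1:l rests on {0:i}
piece 2:j rests on {1:l}
piece 3:m rests on {2:j}
piece 4:m rests on {3:m}
piece 5:k rests on {1:l}
minimal pieces: {0:i}
ways to finish when only these pieces remain (= sum over removing one remaining piece with nothing left below it):
  1 left: {4}→1  {5}→1
  2 left: {3,4}→1  {4,5}→2
  3 left: {2,3,4}→1  {3,4,5}→3
  4 left: {2,3,4,5}→4
  placing 0:i first → 4 extensions

4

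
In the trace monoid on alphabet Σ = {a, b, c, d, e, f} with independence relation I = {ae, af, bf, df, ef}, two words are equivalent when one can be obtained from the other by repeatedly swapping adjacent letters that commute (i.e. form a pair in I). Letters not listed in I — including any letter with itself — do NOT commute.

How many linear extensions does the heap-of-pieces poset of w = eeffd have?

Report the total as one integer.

piece 0:e — minimal
piece 1:e rests on {0:e}
piece 2:f — minimal
piece 3:f rests on {2:f}
piece 4:d rests on {1:e}
minimal pieces: {0:e, 2:f}
ways to finish when only these pieces remain (= sum over removing one remaining piece with nothing left below it):
  1 left: {3}→1  {4}→1
  2 left: {1,4}→1  {2,3}→1  {3,4}→2
  3 left: {0,1,4}→1  {1,3,4}→3  {2,3,4}→3
  placing 0:e first → 6 extensions
  placing 2:f first → 4 extensions
total linear extensions = 10

10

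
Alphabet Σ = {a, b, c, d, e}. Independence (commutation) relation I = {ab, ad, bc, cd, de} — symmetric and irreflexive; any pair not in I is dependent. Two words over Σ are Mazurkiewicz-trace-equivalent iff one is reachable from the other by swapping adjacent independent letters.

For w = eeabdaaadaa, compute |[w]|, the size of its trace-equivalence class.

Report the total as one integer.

piece 0:e — minimal
piece 1:e rests on {0:e}
piece 2:a rests on {1:e}
piece 3:b rests on {1:e}
piece 4:d rests on {3:b}
piece 5:a rests on {2:a}
piece 6:a rests on {5:a}
piece 7:a rests on {6:a}
piece 8:d rests on {4:d}
piece 9:a rests on {7:a}
piece 10:a rests on {9:a}
minimal pieces: {0:e}
ways to finish when only these pieces remain (= sum over removing one remaining piece with nothing left below it):
  1 left: {8}→1  {10}→1
  2 left: {4,8}→1  {8,10}→2  {9,10}→1
  3 left: {3,4,8}→1  {4,8,10}→3  {7,9,10}→1  {8,9,10}→3
  4 left: {3,4,8,10}→4  {4,8,9,10}→6  {6,7,9,10}→1  {7,8,9,10}→4
  5 left: {3,4,8,9,10}→10  {4,7,8,9,10}→10  {5,6,7,9,10}→1  {6,7,8,9,10}→5
  6 left: {2,5,6,7,9,10}→1  {3,4,7,8,9,10}→20  {4,6,7,8,9,10}→15  {5,6,7,8,9,10}→6
  7 left: {2,5,6,7,8,9,10}→7  {3,4,6,7,8,9,10}→35  {4,5,6,7,8,9,10}→21
  8 left: {2,4,5,6,7,8,9,10}→28  {3,4,5,6,7,8,9,10}→56
  9 left: {2,3,4,5,6,7,8,9,10}→84
  placing 0:e first → 84 extensions

84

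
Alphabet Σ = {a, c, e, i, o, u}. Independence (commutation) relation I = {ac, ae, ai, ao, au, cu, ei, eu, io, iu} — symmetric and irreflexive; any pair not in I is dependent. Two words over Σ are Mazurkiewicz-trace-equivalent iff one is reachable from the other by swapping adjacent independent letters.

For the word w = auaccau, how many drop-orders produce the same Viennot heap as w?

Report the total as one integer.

210

drop 0:a onto floor
drop 1:u onto floor
drop 2:a onto {0:a}
drop 3:c onto floor
drop 4:c onto {3:c}
drop 5:a onto {2:a}
drop 6:u onto {1:u}
ground layer = {0:a, 1:u, 3:c}
drop-orders for the pieces not yet dropped (sum over which currently-grounded one goes next):
  1 to go: {4} 1  {5} 1  {6} 1
  2 to go: {1,6} 1  {2,5} 1  {3,4} 1  {4,5} 2  {4,6} 2  {5,6} 2
  3 to go: {0,2,5} 1  {1,4,6} 3  {1,5,6} 3  {2,4,5} 3  {2,5,6} 3  {3,4,5} 3  {3,4,6} 3  {4,5,6} 6
  4 to go: {0,2,4,5} 4  {0,2,5,6} 4  {1,2,5,6} 6  {1,3,4,6} 6  {1,4,5,6} 12  {2,3,4,5} 6  {2,4,5,6} 12  {3,4,5,6} 12
  5 to go: {0,1,2,5,6} 10  {0,2,3,4,5} 10  {0,2,4,5,6} 20  {1,2,4,5,6} 30  {1,3,4,5,6} 30  {2,3,4,5,6} 30
  if 0:a drops first: 90 orders
  if 1:u drops first: 60 orders
  if 3:c drops first: 60 orders
heap linearizations: 210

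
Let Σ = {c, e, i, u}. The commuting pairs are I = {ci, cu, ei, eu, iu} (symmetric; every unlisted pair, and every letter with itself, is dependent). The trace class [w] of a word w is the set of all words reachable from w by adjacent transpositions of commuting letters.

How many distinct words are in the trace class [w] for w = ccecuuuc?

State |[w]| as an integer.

0(c) covers ∅
1(c) covers 0:c
2(e) covers 1:c
3(c) covers 2:e
4(u) covers ∅
5(u) covers 4:u
6(u) covers 5:u
7(c) covers 3:c
floor of heap: 0:c, 4:u
completions by unplaced set U, small U first (add the entries for U minus each lowest piece of U):
  |U|=1: {6}:1  {7}:1
  |U|=2: {3,7}:1  {5,6}:1  {6,7}:2
  |U|=3: {2,3,7}:1  {3,6,7}:3  {4,5,6}:1  {5,6,7}:3
  |U|=4: {1,2,3,7}:1  {2,3,6,7}:4  {3,5,6,7}:6  {4,5,6,7}:4
  |U|=5: {0,1,2,3,7}:1  {1,2,3,6,7}:5  {2,3,5,6,7}:10  {3,4,5,6,7}:10
  |U|=6: {0,1,2,3,6,7}:6  {1,2,3,5,6,7}:15  {2,3,4,5,6,7}:20
  start at 0(c): 35
  start at 4(u): 21
sum over floor = 56

56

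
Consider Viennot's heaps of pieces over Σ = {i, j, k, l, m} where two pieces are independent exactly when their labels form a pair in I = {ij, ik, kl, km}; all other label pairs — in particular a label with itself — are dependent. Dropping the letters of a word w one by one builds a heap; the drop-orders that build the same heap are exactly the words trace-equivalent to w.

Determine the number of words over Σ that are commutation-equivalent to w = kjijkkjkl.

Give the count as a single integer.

15

#0=k has no predecessor
#1=j depends on [0:k]
#2=i has no predecessor
#3=j depends on [1:j]
#4=k depends on [3:j]
#5=k depends on [4:k]
#6=j depends on [5:k]
#7=k depends on [6:j]
#8=l depends on [2:i, 6:j]
sources: [0:k, 2:i]
N(rest) = Σ N(rest − s) over sources s of rest; N(one piece) = 1:
  size 1 → [7]=1  [8]=1
  size 2 → [2,8]=1  [7,8]=2
  size 3 → [2,7,8]=3  [6,7,8]=2
  size 4 → [2,6,7,8]=5  [5,6,7,8]=2
  size 5 → [2,5,6,7,8]=7  [4,5,6,7,8]=2
  size 6 → [2,4,5,6,7,8]=9  [3,4,5,6,7,8]=2
  size 7 → [1,3,4,5,6,7,8]=2  [2,3,4,5,6,7,8]=11
  first=0(k) contributes 13
  first=2(i) contributes 2
|[w]| = 15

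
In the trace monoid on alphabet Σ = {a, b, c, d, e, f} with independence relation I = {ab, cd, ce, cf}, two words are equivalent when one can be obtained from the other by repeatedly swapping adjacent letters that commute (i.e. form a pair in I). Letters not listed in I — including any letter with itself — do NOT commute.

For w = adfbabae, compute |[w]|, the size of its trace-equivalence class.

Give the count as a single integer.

piece 0:a — minimal
piece 1:d rests on {0:a}
piece 2:f rests on {1:d}
piece 3:b rests on {2:f}
piece 4:a rests on {2:f}
piece 5:b rests on {3:b}
piece 6:a rests on {4:a}
piece 7:e rests on {5:b, 6:a}
minimal pieces: {0:a}
ways to finish when only these pieces remain (= sum over removing one remaining piece with nothing left below it):
  1 left: {7}→1
  2 left: {5,7}→1  {6,7}→1
  3 left: {3,5,7}→1  {4,6,7}→1  {5,6,7}→2
  4 left: {3,5,6,7}→3  {4,5,6,7}→3
  5 left: {3,4,5,6,7}→6
  6 left: {2,3,4,5,6,7}→6
  placing 0:a first → 6 extensions

6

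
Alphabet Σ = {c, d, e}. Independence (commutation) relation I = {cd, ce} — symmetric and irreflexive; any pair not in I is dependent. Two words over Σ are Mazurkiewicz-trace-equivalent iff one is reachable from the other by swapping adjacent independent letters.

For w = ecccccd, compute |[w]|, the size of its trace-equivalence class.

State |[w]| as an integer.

21

drop 0:e onto floor
drop 1:c onto floor
drop 2:c onto {1:c}
drop 3:c onto {2:c}
drop 4:c onto {3:c}
drop 5:c onto {4:c}
drop 6:d onto {0:e}
ground layer = {0:e, 1:c}
drop-orders for the pieces not yet dropped (sum over which currently-grounded one goes next):
  1 to go: {5} 1  {6} 1
  2 to go: {0,6} 1  {4,5} 1  {5,6} 2
  3 to go: {0,5,6} 3  {3,4,5} 1  {4,5,6} 3
  4 to go: {0,4,5,6} 6  {2,3,4,5} 1  {3,4,5,6} 4
  5 to go: {0,3,4,5,6} 10  {1,2,3,4,5} 1  {2,3,4,5,6} 5
  if 0:e drops first: 6 orders
  if 1:c drops first: 15 orders
heap linearizations: 21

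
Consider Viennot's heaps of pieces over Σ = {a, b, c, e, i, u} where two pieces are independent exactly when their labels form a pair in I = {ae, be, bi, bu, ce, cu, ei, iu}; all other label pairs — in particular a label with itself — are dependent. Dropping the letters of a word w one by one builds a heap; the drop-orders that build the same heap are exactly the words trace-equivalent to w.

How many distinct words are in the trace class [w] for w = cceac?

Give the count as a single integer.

0(c) covers ∅
1(c) covers 0:c
2(e) covers ∅
3(a) covers 1:c
4(c) covers 3:a
floor of heap: 0:c, 2:e
completions by unplaced set U, small U first (add the entries for U minus each lowest piece of U):
  |U|=1: {2}:1  {4}:1
  |U|=2: {2,4}:2  {3,4}:1
  |U|=3: {1,3,4}:1  {2,3,4}:3
  start at 0(c): 4
  start at 2(e): 1
sum over floor = 5

5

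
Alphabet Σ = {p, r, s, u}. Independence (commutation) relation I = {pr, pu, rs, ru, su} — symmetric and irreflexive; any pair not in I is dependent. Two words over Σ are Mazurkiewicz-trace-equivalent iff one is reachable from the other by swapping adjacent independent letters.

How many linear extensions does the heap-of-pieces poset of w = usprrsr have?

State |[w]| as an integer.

140

drop 0:u onto floor
drop 1:s onto floor
drop 2:p onto {1:s}
drop 3:r onto floor
drop 4:r onto {3:r}
drop 5:s onto {2:p}
drop 6:r onto {4:r}
ground layer = {0:u, 1:s, 3:r}
drop-orders for the pieces not yet dropped (sum over which currently-grounded one goes next):
  1 to go: {0} 1  {5} 1  {6} 1
  2 to go: {0,5} 2  {0,6} 2  {2,5} 1  {4,6} 1  {5,6} 2
  3 to go: {0,2,5} 3  {0,4,6} 3  {0,5,6} 6  {1,2,5} 1  {2,5,6} 3  {3,4,6} 1  {4,5,6} 3
  4 to go: {0,1,2,5} 4  {0,2,5,6} 12  {0,3,4,6} 4  {0,4,5,6} 12  {1,2,5,6} 4  {2,4,5,6} 6  {3,4,5,6} 4
  5 to go: {0,1,2,5,6} 20  {0,2,4,5,6} 30  {0,3,4,5,6} 20  {1,2,4,5,6} 10  {2,3,4,5,6} 10
  if 0:u drops first: 20 orders
  if 1:s drops first: 60 orders
  if 3:r drops first: 60 orders
heap linearizations: 140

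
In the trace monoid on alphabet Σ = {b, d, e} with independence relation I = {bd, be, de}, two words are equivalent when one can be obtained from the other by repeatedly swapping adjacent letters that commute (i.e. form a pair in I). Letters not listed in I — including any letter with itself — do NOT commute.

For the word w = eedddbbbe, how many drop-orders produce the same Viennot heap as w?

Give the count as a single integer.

1680

drop 0:e onto floor
drop 1:e onto {0:e}
drop 2:d onto floor
drop 3:d onto {2:d}
drop 4:d onto {3:d}
drop 5:b onto floor
drop 6:b onto {5:b}
drop 7:b onto {6:b}
drop 8:e onto {1:e}
ground layer = {0:e, 2:d, 5:b}
drop-orders for the pieces not yet dropped (sum over which currently-grounded one goes next):
  1 to go: {4} 1  {7} 1  {8} 1
  2 to go: {1,8} 1  {3,4} 1  {4,7} 2  {4,8} 2  {6,7} 1  {7,8} 2
  3 to go: {0,1,8} 1  {1,4,8} 3  {1,7,8} 3  {2,3,4} 1  {3,4,7} 3  {3,4,8} 3  {4,6,7} 3  {4,7,8} 6  {5,6,7} 1  {6,7,8} 3
  4 to go: {0,1,4,8} 4  {0,1,7,8} 4  {1,3,4,8} 6  {1,4,7,8} 12  {1,6,7,8} 6  {2,3,4,7} 4  {2,3,4,8} 4  {3,4,6,7} 6  {3,4,7,8} 12  {4,5,6,7} 4  {4,6,7,8} 12  {5,6,7,8} 4
  5 to go: {0,1,3,4,8} 10  {0,1,4,7,8} 20  {0,1,6,7,8} 10  {1,2,3,4,8} 10  {1,3,4,7,8} 30  {1,4,6,7,8} 30  {1,5,6,7,8} 10  {2,3,4,6,7} 10  {2,3,4,7,8} 20  {3,4,5,6,7} 10  {3,4,6,7,8} 30  {4,5,6,7,8} 20
  6 to go: {0,1,2,3,4,8} 20  {0,1,3,4,7,8} 60  {0,1,4,6,7,8} 60  {0,1,5,6,7,8} 20  {1,2,3,4,7,8} 60  {1,3,4,6,7,8} 90  {1,4,5,6,7,8} 60  {2,3,4,5,6,7} 20  {2,3,4,6,7,8} 60  {3,4,5,6,7,8} 60
  7 to go: {0,1,2,3,4,7,8} 140  {0,1,3,4,6,7,8} 210  {0,1,4,5,6,7,8} 140  {1,2,3,4,6,7,8} 210  {1,3,4,5,6,7,8} 210  {2,3,4,5,6,7,8} 140
  if 0:e drops first: 560 orders
  if 2:d drops first: 560 orders
  if 5:b drops first: 560 orders
heap linearizations: 1680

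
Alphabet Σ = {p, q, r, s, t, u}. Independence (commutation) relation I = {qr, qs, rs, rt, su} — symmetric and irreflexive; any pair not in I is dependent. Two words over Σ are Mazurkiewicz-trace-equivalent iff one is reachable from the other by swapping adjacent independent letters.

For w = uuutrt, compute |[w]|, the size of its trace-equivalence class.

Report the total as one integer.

3

drop 0:u onto floor
drop 1:u onto {0:u}
drop 2:u onto {1:u}
drop 3:t onto {2:u}
drop 4:r onto {2:u}
drop 5:t onto {3:t}
ground layer = {0:u}
drop-orders for the pieces not yet dropped (sum over which currently-grounded one goes next):
  1 to go: {4} 1  {5} 1
  2 to go: {3,5} 1  {4,5} 2
  3 to go: {3,4,5} 3
  4 to go: {2,3,4,5} 3
  if 0:u drops first: 3 orders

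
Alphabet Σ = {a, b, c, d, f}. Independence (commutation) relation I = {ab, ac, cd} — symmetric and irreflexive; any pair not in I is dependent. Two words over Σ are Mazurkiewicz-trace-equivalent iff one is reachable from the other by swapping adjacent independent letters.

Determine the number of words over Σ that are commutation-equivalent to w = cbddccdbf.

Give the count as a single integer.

10

piece 0:c — minimal
piece 1:b rests on {0:c}
piece 2:d rests on {1:b}
piece 3:d rests on {2:d}
piece 4:c rests on {1:b}
piece 5:c rests on {4:c}
piece 6:d rests on {3:d}
piece 7:b rests on {5:c, 6:d}
piece 8:f rests on {7:b}
minimal pieces: {0:c}
ways to finish when only these pieces remain (= sum over removing one remaining piece with nothing left below it):
  1 left: {8}→1
  2 left: {7,8}→1
  3 left: {5,7,8}→1  {6,7,8}→1
  4 left: {3,6,7,8}→1  {4,5,7,8}→1  {5,6,7,8}→2
  5 left: {2,3,6,7,8}→1  {3,5,6,7,8}→3  {4,5,6,7,8}→3
  6 left: {2,3,5,6,7,8}→4  {3,4,5,6,7,8}→6
  7 left: {2,3,4,5,6,7,8}→10
  placing 0:c first → 10 extensions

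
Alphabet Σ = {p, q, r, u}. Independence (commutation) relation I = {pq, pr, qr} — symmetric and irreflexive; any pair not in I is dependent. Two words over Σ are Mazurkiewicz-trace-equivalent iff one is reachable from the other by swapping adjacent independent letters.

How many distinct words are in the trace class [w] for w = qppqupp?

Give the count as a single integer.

6

drop 0:q onto floor
drop 1:p onto floor
drop 2:p onto {1:p}
drop 3:q onto {0:q}
drop 4:u onto {2:p, 3:q}
drop 5:p onto {4:u}
drop 6:p onto {5:p}
ground layer = {0:q, 1:p}
drop-orders for the pieces not yet dropped (sum over which currently-grounded one goes next):
  1 to go: {6} 1
  2 to go: {5,6} 1
  3 to go: {4,5,6} 1
  4 to go: {2,4,5,6} 1  {3,4,5,6} 1
  5 to go: {0,3,4,5,6} 1  {1,2,4,5,6} 1  {2,3,4,5,6} 2
  if 0:q drops first: 3 orders
  if 1:p drops first: 3 orders
heap linearizations: 6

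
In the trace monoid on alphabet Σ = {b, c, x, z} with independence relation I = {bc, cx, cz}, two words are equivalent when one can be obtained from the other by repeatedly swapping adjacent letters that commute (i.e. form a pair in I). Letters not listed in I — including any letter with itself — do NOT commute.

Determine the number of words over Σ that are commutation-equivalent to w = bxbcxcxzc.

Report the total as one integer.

84

piece 0:b — minimal
piece 1:x rests on {0:b}
piece 2:b rests on {1:x}
piece 3:c — minimal
piece 4:x rests on {2:b}
piece 5:c rests on {3:c}
piece 6:x rests on {4:x}
piece 7:z rests on {6:x}
piece 8:c rests on {5:c}
minimal pieces: {0:b, 3:c}
ways to finish when only these pieces remain (= sum over removing one remaining piece with nothing left below it):
  1 left: {7}→1  {8}→1
  2 left: {5,8}→1  {6,7}→1  {7,8}→2
  3 left: {3,5,8}→1  {4,6,7}→1  {5,7,8}→3  {6,7,8}→3
  4 left: {2,4,6,7}→1  {3,5,7,8}→4  {4,6,7,8}→4  {5,6,7,8}→6
  5 left: {1,2,4,6,7}→1  {2,4,6,7,8}→5  {3,5,6,7,8}→10  {4,5,6,7,8}→10
  6 left: {0,1,2,4,6,7}→1  {1,2,4,6,7,8}→6  {2,4,5,6,7,8}→15  {3,4,5,6,7,8}→20
  7 left: {0,1,2,4,6,7,8}→7  {1,2,4,5,6,7,8}→21  {2,3,4,5,6,7,8}→35
  placing 0:b first → 56 extensions
  placing 3:c first → 28 extensions
total linear extensions = 84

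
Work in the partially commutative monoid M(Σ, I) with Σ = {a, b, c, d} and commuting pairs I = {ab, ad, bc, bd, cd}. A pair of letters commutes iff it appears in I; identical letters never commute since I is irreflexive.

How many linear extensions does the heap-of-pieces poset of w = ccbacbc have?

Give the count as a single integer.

21

piece 0:c — minimal
piece 1:c rests on {0:c}
piece 2:b — minimal
piece 3:a rests on {1:c}
piece 4:c rests on {3:a}
piece 5:b rests on {2:b}
piece 6:c rests on {4:c}
minimal pieces: {0:c, 2:b}
ways to finish when only these pieces remain (= sum over removing one remaining piece with nothing left below it):
  1 left: {5}→1  {6}→1
  2 left: {2,5}→1  {4,6}→1  {5,6}→2
  3 left: {2,5,6}→3  {3,4,6}→1  {4,5,6}→3
  4 left: {1,3,4,6}→1  {2,4,5,6}→6  {3,4,5,6}→4
  5 left: {0,1,3,4,6}→1  {1,3,4,5,6}→5  {2,3,4,5,6}→10
  placing 0:c first → 15 extensions
  placing 2:b first → 6 extensions
total linear extensions = 21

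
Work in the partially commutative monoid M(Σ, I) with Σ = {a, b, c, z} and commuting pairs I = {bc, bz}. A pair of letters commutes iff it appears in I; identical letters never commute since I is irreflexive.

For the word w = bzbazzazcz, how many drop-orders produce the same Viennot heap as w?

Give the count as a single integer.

piece 0:b — minimal
piece 1:z — minimal
piece 2:b rests on {0:b}
piece 3:a rests on {1:z, 2:b}
piece 4:z rests on {3:a}
piece 5:z rests on {4:z}
piece 6:a rests on {5:z}
piece 7:z rests on {6:a}
piece 8:c rests on {7:z}
piece 9:z rests on {8:c}
minimal pieces: {0:b, 1:z}
ways to finish when only these pieces remain (= sum over removing one remaining piece with nothing left below it):
  1 left: {9}→1
  2 left: {8,9}→1
  3 left: {7,8,9}→1
  4 left: {6,7,8,9}→1
  5 left: {5,6,7,8,9}→1
  6 left: {4,5,6,7,8,9}→1
  7 left: {3,4,5,6,7,8,9}→1
  8 left: {1,3,4,5,6,7,8,9}→1  {2,3,4,5,6,7,8,9}→1
  placing 0:b first → 2 extensions
  placing 1:z first → 1 extensions
total linear extensions = 3

3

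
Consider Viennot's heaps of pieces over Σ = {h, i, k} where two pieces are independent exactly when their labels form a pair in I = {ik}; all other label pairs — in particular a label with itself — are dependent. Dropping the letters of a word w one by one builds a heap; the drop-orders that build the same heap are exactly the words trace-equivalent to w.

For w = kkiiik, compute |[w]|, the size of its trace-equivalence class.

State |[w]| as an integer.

0(k) covers ∅
1(k) covers 0:k
2(i) covers ∅
3(i) covers 2:i
4(i) covers 3:i
5(k) covers 1:k
floor of heap: 0:k, 2:i
completions by unplaced set U, small U first (add the entries for U minus each lowest piece of U):
  |U|=1: {4}:1  {5}:1
  |U|=2: {1,5}:1  {3,4}:1  {4,5}:2
  |U|=3: {0,1,5}:1  {1,4,5}:3  {2,3,4}:1  {3,4,5}:3
  |U|=4: {0,1,4,5}:4  {1,3,4,5}:6  {2,3,4,5}:4
  start at 0(k): 10
  start at 2(i): 10
sum over floor = 20

20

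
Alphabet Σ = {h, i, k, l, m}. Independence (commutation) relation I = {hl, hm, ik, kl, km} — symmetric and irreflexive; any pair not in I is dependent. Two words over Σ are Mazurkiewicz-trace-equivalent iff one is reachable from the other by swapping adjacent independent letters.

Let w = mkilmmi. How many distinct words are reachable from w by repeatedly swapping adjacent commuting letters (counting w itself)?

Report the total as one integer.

#0=m has no predecessor
#1=k has no predecessor
#2=i depends on [0:m]
#3=l depends on [2:i]
#4=m depends on [3:l]
#5=m depends on [4:m]
#6=i depends on [5:m]
sources: [0:m, 1:k]
N(rest) = Σ N(rest − s) over sources s of rest; N(one piece) = 1:
  size 1 → [1]=1  [6]=1
  size 2 → [1,6]=2  [5,6]=1
  size 3 → [1,5,6]=3  [4,5,6]=1
  size 4 → [1,4,5,6]=4  [3,4,5,6]=1
  size 5 → [1,3,4,5,6]=5  [2,3,4,5,6]=1
  first=0(m) contributes 6
  first=1(k) contributes 1
|[w]| = 7

7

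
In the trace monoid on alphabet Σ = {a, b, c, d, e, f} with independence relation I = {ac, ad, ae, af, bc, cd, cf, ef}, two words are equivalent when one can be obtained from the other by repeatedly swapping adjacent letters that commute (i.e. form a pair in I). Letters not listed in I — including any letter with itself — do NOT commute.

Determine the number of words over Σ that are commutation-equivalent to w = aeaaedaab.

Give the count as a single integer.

piece 0:a — minimal
piece 1:e — minimal
piece 2:a rests on {0:a}
piece 3:a rests on {2:a}
piece 4:e rests on {1:e}
piece 5:d rests on {4:e}
piece 6:a rests on {3:a}
piece 7:a rests on {6:a}
piece 8:b rests on {5:d, 7:a}
minimal pieces: {0:a, 1:e}
ways to finish when only these pieces remain (= sum over removing one remaining piece with nothing left below it):
  1 left: {8}→1
  2 left: {5,8}→1  {7,8}→1
  3 left: {4,5,8}→1  {5,7,8}→2  {6,7,8}→1
  4 left: {1,4,5,8}→1  {3,6,7,8}→1  {4,5,7,8}→3  {5,6,7,8}→3
  5 left: {1,4,5,7,8}→4  {2,3,6,7,8}→1  {3,5,6,7,8}→4  {4,5,6,7,8}→6
  6 left: {0,2,3,6,7,8}→1  {1,4,5,6,7,8}→10  {2,3,5,6,7,8}→5  {3,4,5,6,7,8}→10
  7 left: {0,2,3,5,6,7,8}→6  {1,3,4,5,6,7,8}→20  {2,3,4,5,6,7,8}→15
  placing 0:a first → 35 extensions
  placing 1:e first → 21 extensions
total linear extensions = 56

56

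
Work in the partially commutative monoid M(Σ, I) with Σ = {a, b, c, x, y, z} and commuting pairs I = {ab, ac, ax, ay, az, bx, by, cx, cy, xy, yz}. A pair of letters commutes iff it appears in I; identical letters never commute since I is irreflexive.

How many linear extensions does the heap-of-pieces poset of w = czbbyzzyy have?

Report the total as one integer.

#0=c has no predecessor
#1=z depends on [0:c]
#2=b depends on [1:z]
#3=b depends on [2:b]
#4=y has no predecessor
#5=z depends on [3:b]
#6=z depends on [5:z]
#7=y depends on [4:y]
#8=y depends on [7:y]
sources: [0:c, 4:y]
N(rest) = Σ N(rest − s) over sources s of rest; N(one piece) = 1:
  size 1 → [6]=1  [8]=1
  size 2 → [5,6]=1  [6,8]=2  [7,8]=1
  size 3 → [3,5,6]=1  [4,7,8]=1  [5,6,8]=3  [6,7,8]=3
  size 4 → [2,3,5,6]=1  [3,5,6,8]=4  [4,6,7,8]=4  [5,6,7,8]=6
  size 5 → [1,2,3,5,6]=1  [2,3,5,6,8]=5  [3,5,6,7,8]=10  [4,5,6,7,8]=10
  size 6 → [0,1,2,3,5,6]=1  [1,2,3,5,6,8]=6  [2,3,5,6,7,8]=15  [3,4,5,6,7,8]=20
  size 7 → [0,1,2,3,5,6,8]=7  [1,2,3,5,6,7,8]=21  [2,3,4,5,6,7,8]=35
  first=0(c) contributes 56
  first=4(y) contributes 28
|[w]| = 84

84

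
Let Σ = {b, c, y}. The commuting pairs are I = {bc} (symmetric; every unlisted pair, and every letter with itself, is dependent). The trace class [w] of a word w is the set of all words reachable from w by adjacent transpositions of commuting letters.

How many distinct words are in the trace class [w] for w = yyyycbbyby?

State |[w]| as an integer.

3

drop 0:y onto floor
drop 1:y onto {0:y}
drop 2:y onto {1:y}
drop 3:y onto {2:y}
drop 4:c onto {3:y}
drop 5:b onto {3:y}
drop 6:b onto {5:b}
drop 7:y onto {4:c, 6:b}
drop 8:b onto {7:y}
drop 9:y onto {8:b}
ground layer = {0:y}
drop-orders for the pieces not yet dropped (sum over which currently-grounded one goes next):
  1 to go: {9} 1
  2 to go: {8,9} 1
  3 to go: {7,8,9} 1
  4 to go: {4,7,8,9} 1  {6,7,8,9} 1
  5 to go: {4,6,7,8,9} 2  {5,6,7,8,9} 1
  6 to go: {4,5,6,7,8,9} 3
  7 to go: {3,4,5,6,7,8,9} 3
  8 to go: {2,3,4,5,6,7,8,9} 3
  if 0:y drops first: 3 orders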